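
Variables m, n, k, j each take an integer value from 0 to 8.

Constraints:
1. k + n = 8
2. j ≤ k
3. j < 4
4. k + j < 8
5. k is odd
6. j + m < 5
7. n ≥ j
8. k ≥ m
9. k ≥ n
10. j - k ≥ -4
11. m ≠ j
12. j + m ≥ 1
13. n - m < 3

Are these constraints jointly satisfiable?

Take m = 1, n = 3, k = 5, j = 2. Then constraint 1: k + n = 8; constraint 4: k + j = 7, and every other listed constraint is also met.

Satisfiable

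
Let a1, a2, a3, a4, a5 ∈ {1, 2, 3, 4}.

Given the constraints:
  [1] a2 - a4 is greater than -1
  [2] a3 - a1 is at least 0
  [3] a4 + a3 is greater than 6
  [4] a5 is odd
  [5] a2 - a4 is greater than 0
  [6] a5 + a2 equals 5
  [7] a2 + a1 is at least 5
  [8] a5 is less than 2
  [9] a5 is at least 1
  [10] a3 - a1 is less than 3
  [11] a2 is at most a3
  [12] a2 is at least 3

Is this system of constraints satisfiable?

Satisfiable

The assignment a1 = 2, a2 = 4, a3 = 4, a4 = 3, a5 = 1 works:
  constraint 1 holds since a2 - a4 = 1.
  constraint 2 holds since a3 - a1 = 2.
The rest check out directly.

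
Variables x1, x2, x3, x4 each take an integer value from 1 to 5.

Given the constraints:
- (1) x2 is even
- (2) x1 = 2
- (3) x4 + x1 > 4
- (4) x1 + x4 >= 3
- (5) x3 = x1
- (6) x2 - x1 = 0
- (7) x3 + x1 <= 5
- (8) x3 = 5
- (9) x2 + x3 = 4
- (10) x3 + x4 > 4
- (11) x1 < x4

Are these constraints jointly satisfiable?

Unsatisfiable

Constraint 8 fixes x3 = 5 and constraint 2 fixes x1 = 2, but constraint 5 requires x3 = x1. Since 5 ≠ 2, contradiction.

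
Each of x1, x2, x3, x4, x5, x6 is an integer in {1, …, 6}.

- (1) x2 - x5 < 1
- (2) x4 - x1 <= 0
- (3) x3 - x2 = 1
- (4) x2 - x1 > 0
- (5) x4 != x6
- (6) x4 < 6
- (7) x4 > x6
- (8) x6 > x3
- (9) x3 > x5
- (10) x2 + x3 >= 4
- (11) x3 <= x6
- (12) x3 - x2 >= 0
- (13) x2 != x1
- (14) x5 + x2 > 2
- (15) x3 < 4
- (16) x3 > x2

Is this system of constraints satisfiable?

Constraints 2, 4, 7, 8, and 16 give x1 < x2, x2 < x3, x3 < x6, x6 < x4, x4 ≤ x1. Chaining: x1 < x2 < x3 < x6 < x4 ≤ x1, which forces x1 < x1 — impossible.

Unsatisfiable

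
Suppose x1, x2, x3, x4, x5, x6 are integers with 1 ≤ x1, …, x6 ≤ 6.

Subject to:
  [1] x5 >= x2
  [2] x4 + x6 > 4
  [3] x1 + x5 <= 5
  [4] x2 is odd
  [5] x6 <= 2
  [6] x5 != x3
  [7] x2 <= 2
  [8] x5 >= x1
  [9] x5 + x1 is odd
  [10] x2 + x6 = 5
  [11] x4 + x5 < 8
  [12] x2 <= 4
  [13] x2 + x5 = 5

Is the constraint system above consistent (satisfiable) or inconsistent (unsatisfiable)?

From constraint 7: x2 ≤ 2. From constraint 5: x6 ≤ 2. Hence x2 + x6 ≤ 4. But constraint 10 requires x2 + x6 = 5, and 5 > 4. Contradiction.

Unsatisfiable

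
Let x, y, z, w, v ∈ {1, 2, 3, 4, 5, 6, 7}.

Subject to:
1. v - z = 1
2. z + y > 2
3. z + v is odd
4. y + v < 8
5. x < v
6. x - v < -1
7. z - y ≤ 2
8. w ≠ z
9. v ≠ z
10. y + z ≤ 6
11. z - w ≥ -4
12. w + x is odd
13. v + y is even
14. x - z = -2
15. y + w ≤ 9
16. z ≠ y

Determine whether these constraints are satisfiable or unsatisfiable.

Satisfiable

The assignment x = 1, y = 2, z = 3, w = 6, v = 4 works:
  constraint 1 holds since v - z = 1.
  constraint 2 holds since z + y = 5.
  constraint 4 holds since y + v = 6.
The rest check out directly.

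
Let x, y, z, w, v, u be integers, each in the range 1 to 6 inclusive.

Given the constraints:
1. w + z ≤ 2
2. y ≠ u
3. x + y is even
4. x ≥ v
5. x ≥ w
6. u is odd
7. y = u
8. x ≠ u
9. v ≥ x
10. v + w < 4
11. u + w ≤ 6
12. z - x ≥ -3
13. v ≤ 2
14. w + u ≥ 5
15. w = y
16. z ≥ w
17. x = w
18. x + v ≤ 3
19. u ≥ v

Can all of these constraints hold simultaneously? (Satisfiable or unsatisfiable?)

Unsatisfiable

From constraints 7, 15, and 17, x = w = y = u, so x = u. But constraint 8 says x ≠ u. Contradiction.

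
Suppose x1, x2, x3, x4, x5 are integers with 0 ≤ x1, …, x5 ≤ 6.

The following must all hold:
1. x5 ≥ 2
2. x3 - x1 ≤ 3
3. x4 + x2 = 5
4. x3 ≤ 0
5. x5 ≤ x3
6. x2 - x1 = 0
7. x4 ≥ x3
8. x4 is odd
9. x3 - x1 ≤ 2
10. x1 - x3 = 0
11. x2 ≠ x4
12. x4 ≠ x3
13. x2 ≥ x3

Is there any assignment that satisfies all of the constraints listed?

Unsatisfiable

From constraints 1 and 5: x3 ≥ x5 and x5 ≥ 2, so x3 ≥ 2. From constraint 4: x3 ≤ 0. But 0 < 2, so no value of x3 works.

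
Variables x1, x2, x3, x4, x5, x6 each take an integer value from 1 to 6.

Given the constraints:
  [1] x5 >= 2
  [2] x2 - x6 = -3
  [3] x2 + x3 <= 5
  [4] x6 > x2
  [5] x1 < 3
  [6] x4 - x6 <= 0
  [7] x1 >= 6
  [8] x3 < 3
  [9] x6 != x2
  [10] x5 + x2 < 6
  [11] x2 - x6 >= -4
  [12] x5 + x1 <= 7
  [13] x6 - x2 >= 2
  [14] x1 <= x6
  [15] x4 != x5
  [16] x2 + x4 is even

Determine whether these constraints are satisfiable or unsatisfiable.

From constraint 1: x5 ≥ 2. From constraint 7: x1 ≥ 6. Hence x5 + x1 ≥ 8. But constraint 12 requires x5 + x1 ≤ 7, and 7 < 8. Contradiction.

Unsatisfiable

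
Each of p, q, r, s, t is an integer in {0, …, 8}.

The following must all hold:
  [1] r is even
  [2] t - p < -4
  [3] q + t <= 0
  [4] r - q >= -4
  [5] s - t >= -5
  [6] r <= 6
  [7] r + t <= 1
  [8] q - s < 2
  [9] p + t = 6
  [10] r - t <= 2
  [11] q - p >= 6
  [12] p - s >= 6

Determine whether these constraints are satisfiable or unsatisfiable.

Unsatisfiable

Constraints 4, 5, 10, 11, and 12 give r − q ≥ -4, q − p ≥ 6, p − s ≥ 6, s − t ≥ -5, t − r ≥ -2.
Adding all 5 inequalities: the left sides telescope to 0, and the right sides sum to (-4) + 6 + 6 + (-5) + (-2) = 1. So 0 ≥ 1, which is false.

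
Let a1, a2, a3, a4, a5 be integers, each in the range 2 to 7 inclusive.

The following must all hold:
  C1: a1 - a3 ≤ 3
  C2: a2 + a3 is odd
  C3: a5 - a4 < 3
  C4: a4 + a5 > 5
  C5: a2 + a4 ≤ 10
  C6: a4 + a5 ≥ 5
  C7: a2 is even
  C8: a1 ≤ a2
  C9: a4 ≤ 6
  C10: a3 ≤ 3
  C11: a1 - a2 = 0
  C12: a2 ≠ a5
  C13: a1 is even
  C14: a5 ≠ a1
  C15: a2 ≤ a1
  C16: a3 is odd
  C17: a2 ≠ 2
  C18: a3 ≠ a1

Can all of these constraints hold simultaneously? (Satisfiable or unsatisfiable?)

Satisfiable

One satisfying assignment is a1 = 4, a2 = 4, a3 = 3, a4 = 3, a5 = 5.
For the less obvious constraints — constraint 1: a1 - a3 = 1; constraint 3: a5 - a4 = 2; constraint 4: a4 + a5 = 8 — and the others hold by inspection.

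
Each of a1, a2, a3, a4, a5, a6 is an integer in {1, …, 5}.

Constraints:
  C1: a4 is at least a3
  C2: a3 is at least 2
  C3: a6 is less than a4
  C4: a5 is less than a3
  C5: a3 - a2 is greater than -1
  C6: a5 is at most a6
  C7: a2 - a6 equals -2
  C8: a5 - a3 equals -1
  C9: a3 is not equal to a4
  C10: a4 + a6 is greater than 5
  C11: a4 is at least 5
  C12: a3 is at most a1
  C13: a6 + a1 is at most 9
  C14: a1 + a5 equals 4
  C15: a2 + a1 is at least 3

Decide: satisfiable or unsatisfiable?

Satisfiable

Try a1 = 3, a2 = 1, a3 = 2, a4 = 5, a5 = 1, a6 = 3.
Check constraint 5: a3 - a2 = 1; constraint 7: a2 - a6 = -2. The remaining constraints are straightforward to verify.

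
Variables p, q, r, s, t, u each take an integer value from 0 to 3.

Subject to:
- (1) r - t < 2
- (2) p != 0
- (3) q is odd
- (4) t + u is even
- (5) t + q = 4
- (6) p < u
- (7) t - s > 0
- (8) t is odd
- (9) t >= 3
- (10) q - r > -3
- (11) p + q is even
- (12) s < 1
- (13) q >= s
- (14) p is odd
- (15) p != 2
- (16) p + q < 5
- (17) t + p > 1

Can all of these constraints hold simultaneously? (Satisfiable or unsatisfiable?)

One satisfying assignment is p = 1, q = 1, r = 3, s = 0, t = 3, u = 3.
For the less obvious constraints — constraint 1: r - t = 0; constraint 5: t + q = 4 — and the others hold by inspection.

Satisfiable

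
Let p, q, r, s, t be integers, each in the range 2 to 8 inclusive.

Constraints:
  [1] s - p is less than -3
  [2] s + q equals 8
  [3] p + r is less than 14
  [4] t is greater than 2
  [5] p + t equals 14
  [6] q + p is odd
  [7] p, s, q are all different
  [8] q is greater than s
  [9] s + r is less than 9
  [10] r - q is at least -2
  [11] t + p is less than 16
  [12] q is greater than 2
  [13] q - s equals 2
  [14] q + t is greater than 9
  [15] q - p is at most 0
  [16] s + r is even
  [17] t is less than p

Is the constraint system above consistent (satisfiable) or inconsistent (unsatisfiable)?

Satisfiable

Setting (p, q, r, s, t) = (8, 5, 3, 3, 6) satisfies everything: constraint 1: s - p = -5; constraint 2: s + q = 8; constraint 3: p + r = 11, and the others follow.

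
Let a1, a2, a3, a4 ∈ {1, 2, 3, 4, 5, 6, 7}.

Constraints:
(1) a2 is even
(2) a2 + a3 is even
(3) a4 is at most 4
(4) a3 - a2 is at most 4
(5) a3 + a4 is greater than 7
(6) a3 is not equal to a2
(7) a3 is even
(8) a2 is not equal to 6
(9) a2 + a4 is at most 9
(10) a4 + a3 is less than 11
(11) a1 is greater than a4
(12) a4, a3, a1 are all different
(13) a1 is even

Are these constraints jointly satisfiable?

Satisfiable

Setting (a1, a2, a3, a4) = (4, 4, 6, 2) satisfies everything: constraint 4: a3 - a2 = 2; constraint 5: a3 + a4 = 8; constraint 9: a2 + a4 = 6, and the others follow.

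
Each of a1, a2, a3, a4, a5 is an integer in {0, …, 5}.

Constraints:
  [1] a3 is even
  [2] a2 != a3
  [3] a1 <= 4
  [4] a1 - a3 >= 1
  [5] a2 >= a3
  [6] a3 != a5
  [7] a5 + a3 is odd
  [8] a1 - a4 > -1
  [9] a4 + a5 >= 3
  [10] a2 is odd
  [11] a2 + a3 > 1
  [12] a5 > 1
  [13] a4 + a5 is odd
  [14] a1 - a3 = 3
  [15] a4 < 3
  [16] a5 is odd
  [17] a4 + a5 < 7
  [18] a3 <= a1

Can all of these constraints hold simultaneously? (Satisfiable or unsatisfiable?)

Satisfiable

Try a1 = 3, a2 = 3, a3 = 0, a4 = 2, a5 = 3.
Check constraint 4: a1 - a3 = 3; constraint 8: a1 - a4 = 1. The remaining constraints are straightforward to verify.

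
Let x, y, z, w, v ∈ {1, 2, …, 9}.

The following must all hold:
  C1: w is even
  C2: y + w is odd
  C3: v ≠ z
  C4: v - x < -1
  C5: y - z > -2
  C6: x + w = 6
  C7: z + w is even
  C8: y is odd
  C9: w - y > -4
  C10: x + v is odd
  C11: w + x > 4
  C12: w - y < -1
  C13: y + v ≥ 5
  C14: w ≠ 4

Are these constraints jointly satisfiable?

Satisfiable

Try x = 4, y = 5, z = 6, w = 2, v = 1.
Check constraint 4: v - x = -3; constraint 5: y - z = -1. The remaining constraints are straightforward to verify.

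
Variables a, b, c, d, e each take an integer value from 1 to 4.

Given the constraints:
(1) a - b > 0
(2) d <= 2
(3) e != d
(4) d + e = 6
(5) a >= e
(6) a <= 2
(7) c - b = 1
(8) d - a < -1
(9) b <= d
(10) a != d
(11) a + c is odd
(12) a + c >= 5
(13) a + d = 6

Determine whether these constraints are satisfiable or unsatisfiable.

From constraint 2: d ≤ 2. From constraints 5 and 6: e ≤ a ≤ 2. Hence d + e ≤ 4. But constraint 4 requires d + e = 6, and 6 > 4. Contradiction.

Unsatisfiable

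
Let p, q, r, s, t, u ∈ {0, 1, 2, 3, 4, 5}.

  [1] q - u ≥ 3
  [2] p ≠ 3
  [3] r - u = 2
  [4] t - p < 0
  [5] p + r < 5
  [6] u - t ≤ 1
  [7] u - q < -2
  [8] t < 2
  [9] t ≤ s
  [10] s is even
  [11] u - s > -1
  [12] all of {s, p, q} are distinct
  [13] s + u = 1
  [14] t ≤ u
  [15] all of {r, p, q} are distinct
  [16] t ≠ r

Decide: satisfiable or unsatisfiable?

Setting (p, q, r, s, t, u) = (1, 5, 3, 0, 0, 1) satisfies everything: constraint 1: q - u = 4; constraint 3: r - u = 2, and the others follow.

Satisfiable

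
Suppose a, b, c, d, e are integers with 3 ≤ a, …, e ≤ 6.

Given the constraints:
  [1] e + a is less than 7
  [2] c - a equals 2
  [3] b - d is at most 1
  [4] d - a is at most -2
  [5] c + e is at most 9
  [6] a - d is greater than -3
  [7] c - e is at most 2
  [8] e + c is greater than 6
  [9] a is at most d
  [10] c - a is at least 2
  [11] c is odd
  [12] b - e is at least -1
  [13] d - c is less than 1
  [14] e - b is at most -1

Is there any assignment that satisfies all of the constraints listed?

Constraints 3, 4, 7, 10, and 14 give e − c ≥ -2, c − a ≥ 2, a − d ≥ 2, d − b ≥ -1, b − e ≥ 1.
Adding all 5 inequalities: the left sides telescope to 0, and the right sides sum to (-2) + 2 + 2 + (-1) + 1 = 2. So 0 ≥ 2, which is false.

Unsatisfiable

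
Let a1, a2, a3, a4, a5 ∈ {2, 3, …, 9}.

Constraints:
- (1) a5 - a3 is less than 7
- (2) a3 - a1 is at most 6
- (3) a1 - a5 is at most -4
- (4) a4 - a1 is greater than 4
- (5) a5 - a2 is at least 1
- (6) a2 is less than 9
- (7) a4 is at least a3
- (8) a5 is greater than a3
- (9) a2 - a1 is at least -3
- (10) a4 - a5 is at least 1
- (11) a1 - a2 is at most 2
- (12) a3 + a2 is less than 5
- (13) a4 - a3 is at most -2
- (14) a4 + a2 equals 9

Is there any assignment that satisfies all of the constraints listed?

Unsatisfiable

Constraints 2, 3, 10, and 13 give a1 − a3 ≥ -6, a3 − a4 ≥ 2, a4 − a5 ≥ 1, a5 − a1 ≥ 4.
Adding all 4 inequalities: the left sides telescope to 0, and the right sides sum to (-6) + 2 + 1 + 4 = 1. So 0 ≥ 1, which is false.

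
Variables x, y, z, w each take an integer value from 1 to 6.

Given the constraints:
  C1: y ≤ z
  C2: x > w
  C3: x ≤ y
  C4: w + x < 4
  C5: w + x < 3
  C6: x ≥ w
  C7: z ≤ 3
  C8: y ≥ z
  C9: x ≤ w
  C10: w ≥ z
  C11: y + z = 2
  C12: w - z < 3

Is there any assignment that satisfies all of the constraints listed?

Unsatisfiable

Constraints 1, 2, 3, and 10 give x ≤ y, y ≤ z, z ≤ w, w < x. Chaining: x ≤ y ≤ z ≤ w < x, which forces x < x — impossible.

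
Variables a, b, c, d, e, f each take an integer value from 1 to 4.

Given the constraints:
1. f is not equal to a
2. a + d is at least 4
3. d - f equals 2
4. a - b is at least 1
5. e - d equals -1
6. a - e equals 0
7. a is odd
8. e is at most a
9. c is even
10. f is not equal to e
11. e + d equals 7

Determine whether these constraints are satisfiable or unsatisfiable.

Satisfiable

Try a = 3, b = 2, c = 2, d = 4, e = 3, f = 2.
Check constraint 2: a + d = 7; constraint 3: d - f = 2; constraint 4: a - b = 1. The remaining constraints are straightforward to verify.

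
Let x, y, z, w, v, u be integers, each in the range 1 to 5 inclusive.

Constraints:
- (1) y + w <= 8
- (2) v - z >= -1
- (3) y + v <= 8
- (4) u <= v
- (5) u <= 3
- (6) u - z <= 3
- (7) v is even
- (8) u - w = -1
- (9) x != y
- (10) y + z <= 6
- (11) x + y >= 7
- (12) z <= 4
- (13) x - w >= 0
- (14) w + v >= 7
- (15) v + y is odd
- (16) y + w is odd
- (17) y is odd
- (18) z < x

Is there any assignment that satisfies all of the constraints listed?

Take x = 4, y = 3, z = 3, w = 4, v = 4, u = 3. Then constraint 1: y + w = 7; constraint 2: v - z = 1, and every other listed constraint is also met.

Satisfiable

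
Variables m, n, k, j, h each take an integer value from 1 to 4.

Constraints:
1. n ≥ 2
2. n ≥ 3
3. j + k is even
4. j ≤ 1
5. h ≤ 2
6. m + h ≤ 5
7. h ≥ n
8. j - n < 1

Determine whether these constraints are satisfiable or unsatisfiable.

From constraint 2: n ≥ 3. From constraints 5 and 7: n ≤ h and h ≤ 2, so n ≤ 2. But 2 < 3, so no value of n works.

Unsatisfiable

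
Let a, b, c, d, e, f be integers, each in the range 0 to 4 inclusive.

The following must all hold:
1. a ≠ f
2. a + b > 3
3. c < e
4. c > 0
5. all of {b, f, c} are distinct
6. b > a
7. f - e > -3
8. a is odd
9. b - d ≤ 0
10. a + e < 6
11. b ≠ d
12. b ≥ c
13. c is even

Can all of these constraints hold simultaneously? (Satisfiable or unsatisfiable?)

The assignment a = 1, b = 3, c = 2, d = 4, e = 4, f = 4 works:
  constraint 2 holds since a + b = 4.
  constraint 7 holds since f - e = 0.
  constraint 9 holds since b - d = -1.
The rest check out directly.

Satisfiable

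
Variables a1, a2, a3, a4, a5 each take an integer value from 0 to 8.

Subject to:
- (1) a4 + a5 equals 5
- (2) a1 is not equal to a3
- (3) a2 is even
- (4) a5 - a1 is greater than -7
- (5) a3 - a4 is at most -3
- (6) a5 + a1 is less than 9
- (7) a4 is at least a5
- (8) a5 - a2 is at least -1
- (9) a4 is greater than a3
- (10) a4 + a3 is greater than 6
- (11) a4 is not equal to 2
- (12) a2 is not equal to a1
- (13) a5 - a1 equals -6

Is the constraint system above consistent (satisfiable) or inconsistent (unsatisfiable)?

Take a1 = 6, a2 = 0, a3 = 2, a4 = 5, a5 = 0. Then constraint 1: a4 + a5 = 5; constraint 4: a5 - a1 = -6, and every other listed constraint is also met.

Satisfiable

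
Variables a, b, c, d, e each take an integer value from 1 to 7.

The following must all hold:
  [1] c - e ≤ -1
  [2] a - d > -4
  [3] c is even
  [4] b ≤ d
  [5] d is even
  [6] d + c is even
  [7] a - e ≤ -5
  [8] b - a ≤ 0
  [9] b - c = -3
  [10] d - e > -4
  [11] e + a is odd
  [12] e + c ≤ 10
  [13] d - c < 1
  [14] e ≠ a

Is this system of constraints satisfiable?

Satisfiable

The assignment a = 1, b = 1, c = 4, d = 4, e = 6 works:
  constraint 1 holds since c - e = -2.
  constraint 2 holds since a - d = -3.
The rest check out directly.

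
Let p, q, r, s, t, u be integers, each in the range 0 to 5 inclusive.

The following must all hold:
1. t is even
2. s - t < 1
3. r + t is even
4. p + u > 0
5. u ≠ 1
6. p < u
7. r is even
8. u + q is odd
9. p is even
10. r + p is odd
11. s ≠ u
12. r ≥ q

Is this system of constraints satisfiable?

Constraint 7 makes r even and constraint 9 makes p even, so r + p must be even. Constraint 10 says r + p is odd — contradiction.

Unsatisfiable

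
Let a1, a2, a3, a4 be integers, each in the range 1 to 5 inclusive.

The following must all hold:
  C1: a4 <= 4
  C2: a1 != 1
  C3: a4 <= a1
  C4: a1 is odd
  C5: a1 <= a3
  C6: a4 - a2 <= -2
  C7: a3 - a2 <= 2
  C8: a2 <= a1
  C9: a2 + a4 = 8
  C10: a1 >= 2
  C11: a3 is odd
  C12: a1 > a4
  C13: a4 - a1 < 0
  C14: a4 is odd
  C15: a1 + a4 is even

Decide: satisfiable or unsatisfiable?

Setting (a1, a2, a3, a4) = (5, 5, 5, 3) satisfies everything: constraint 6: a4 - a2 = -2; constraint 7: a3 - a2 = 0; constraint 9: a2 + a4 = 8, and the others follow.

Satisfiable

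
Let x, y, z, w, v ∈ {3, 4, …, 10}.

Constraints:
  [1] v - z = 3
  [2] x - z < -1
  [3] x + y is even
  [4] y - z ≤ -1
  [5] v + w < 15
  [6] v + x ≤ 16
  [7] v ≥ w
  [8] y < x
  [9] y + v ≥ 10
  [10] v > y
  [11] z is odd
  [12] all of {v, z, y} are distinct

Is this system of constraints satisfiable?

Setting (x, y, z, w, v) = (5, 3, 7, 3, 10) satisfies everything: constraint 1: v - z = 3; constraint 2: x - z = -2, and the others follow.

Satisfiable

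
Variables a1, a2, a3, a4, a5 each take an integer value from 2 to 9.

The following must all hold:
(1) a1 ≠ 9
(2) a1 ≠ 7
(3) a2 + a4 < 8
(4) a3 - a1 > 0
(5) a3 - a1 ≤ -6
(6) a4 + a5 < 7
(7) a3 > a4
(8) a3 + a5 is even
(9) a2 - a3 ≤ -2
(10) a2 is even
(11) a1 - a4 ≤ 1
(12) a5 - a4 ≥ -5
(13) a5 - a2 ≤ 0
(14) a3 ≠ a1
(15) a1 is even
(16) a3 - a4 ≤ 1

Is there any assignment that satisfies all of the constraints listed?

Unsatisfiable

Constraints 5, 9, 11, 12, and 13 give a5 − a4 ≥ -5, a4 − a1 ≥ -1, a1 − a3 ≥ 6, a3 − a2 ≥ 2, a2 − a5 ≥ 0.
Adding all 5 inequalities: the left sides telescope to 0, and the right sides sum to (-5) + (-1) + 6 + 2 + 0 = 2. So 0 ≥ 2, which is false.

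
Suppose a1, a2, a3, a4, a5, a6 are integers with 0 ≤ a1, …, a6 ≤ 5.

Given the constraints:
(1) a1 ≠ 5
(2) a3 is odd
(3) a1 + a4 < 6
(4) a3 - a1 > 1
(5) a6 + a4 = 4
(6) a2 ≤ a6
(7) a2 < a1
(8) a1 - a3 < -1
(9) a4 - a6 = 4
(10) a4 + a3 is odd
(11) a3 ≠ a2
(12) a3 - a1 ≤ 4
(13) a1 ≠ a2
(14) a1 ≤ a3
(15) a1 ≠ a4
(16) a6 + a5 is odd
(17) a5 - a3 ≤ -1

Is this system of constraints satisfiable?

Satisfiable

Setting (a1, a2, a3, a4, a5, a6) = (1, 0, 5, 4, 1, 0) satisfies everything: constraint 3: a1 + a4 = 5; constraint 4: a3 - a1 = 4; constraint 5: a6 + a4 = 4, and the others follow.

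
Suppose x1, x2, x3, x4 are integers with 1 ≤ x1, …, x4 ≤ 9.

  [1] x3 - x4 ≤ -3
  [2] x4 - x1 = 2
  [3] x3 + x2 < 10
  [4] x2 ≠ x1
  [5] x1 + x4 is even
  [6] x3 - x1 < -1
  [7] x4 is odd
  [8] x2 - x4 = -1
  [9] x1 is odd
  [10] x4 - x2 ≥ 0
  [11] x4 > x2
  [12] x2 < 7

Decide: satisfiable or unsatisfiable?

Satisfiable

The assignment x1 = 5, x2 = 6, x3 = 2, x4 = 7 works:
  constraint 1 holds since x3 - x4 = -5.
  constraint 2 holds since x4 - x1 = 2.
  constraint 3 holds since x3 + x2 = 8.
The rest check out directly.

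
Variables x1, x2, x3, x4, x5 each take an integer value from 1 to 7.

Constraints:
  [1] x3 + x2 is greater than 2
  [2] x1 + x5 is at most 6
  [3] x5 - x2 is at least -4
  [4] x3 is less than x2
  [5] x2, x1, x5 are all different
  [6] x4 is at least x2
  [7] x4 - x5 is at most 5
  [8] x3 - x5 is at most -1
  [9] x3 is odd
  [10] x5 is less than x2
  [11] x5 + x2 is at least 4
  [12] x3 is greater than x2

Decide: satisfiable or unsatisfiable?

Constraints 8, 10, and 12 give x5 < x2, x2 < x3, x3 < x5. Chaining: x5 < x2 < x3 < x5, which forces x5 < x5 — impossible.

Unsatisfiable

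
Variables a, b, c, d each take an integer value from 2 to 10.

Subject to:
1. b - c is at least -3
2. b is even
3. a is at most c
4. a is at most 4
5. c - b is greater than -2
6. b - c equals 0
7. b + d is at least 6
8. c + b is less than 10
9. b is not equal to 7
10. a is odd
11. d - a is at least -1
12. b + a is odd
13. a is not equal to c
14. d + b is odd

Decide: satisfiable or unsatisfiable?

Satisfiable

Setting (a, b, c, d) = (3, 4, 4, 5) satisfies everything: constraint 1: b - c = 0; constraint 5: c - b = 0, and the others follow.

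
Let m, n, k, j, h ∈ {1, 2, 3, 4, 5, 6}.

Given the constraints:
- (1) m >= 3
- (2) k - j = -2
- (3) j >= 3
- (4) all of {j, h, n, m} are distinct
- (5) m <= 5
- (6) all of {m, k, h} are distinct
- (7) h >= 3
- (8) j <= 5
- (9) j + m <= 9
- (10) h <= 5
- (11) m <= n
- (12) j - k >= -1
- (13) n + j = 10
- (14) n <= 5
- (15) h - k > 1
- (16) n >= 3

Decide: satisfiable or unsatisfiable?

Unsatisfiable

Constraints 1, 3, 5, 7, 8, 10, 14, and 16 confine each of j, h, n, m to the 3 values {3, …, 5}.
Constraint 4 requires all 4 of them to be distinct, but only 3 values are available — impossible by the pigeonhole principle.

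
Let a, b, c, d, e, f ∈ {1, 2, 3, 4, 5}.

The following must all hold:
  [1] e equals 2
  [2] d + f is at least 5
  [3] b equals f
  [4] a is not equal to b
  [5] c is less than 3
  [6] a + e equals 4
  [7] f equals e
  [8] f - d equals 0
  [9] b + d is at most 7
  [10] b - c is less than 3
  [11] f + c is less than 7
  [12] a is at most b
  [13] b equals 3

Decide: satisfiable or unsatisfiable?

Constraint 13 fixes b = 3 and constraint 1 fixes e = 2. Constraints 3 and 7 give b = f = e, so b = e. But 3 ≠ 2 — contradiction.

Unsatisfiable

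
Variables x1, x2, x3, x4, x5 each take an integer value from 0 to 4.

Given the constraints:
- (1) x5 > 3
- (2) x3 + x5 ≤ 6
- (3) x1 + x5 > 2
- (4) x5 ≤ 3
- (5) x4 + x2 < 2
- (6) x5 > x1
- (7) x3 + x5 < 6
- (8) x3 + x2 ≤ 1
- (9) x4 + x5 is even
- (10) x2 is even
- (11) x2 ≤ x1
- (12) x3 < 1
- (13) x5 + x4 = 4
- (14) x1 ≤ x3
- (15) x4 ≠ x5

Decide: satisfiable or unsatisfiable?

From constraint 1: x5 ≥ 4. From constraint 4: x5 ≤ 3. But 3 < 4, so no value of x5 works.

Unsatisfiable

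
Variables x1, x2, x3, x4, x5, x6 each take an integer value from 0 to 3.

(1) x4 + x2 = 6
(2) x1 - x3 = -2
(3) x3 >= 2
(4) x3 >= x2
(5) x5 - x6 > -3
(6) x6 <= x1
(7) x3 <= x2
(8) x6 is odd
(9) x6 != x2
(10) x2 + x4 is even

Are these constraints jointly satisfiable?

Setting (x1, x2, x3, x4, x5, x6) = (1, 3, 3, 3, 1, 1) satisfies everything: constraint 1: x4 + x2 = 6; constraint 2: x1 - x3 = -2; constraint 5: x5 - x6 = 0, and the others follow.

Satisfiable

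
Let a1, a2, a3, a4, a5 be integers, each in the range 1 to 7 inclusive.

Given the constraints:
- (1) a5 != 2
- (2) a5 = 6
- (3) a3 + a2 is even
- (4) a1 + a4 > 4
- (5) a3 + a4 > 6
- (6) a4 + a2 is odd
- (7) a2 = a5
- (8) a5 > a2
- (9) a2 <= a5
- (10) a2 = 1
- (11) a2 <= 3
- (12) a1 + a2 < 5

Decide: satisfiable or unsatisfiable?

Unsatisfiable

Constraint 10 fixes a2 = 1 and constraint 2 fixes a5 = 6, but constraint 7 requires a2 = a5. Since 1 ≠ 6, contradiction.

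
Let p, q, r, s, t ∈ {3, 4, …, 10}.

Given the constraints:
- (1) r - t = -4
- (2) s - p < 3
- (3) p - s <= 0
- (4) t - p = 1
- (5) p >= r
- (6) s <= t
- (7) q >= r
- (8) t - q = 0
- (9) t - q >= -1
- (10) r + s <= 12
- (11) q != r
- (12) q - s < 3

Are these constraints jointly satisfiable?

Satisfiable

Try p = 6, q = 7, r = 3, s = 7, t = 7.
Check constraint 1: r - t = -4; constraint 2: s - p = 1; constraint 3: p - s = -1. The remaining constraints are straightforward to verify.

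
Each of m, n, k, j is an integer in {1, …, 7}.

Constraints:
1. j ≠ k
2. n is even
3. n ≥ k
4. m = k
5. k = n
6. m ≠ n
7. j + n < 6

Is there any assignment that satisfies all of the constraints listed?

Unsatisfiable

From constraints 4 and 5, m = k = n, so m = n. But constraint 6 says m ≠ n. Contradiction.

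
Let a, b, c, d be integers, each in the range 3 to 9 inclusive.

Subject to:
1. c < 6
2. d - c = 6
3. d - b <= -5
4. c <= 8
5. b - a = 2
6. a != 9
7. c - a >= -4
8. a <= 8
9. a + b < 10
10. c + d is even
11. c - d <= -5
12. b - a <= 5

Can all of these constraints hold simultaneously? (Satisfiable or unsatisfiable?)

Constraints 3, 7, 11, and 12 give a − b ≥ -5, b − d ≥ 5, d − c ≥ 5, c − a ≥ -4.
Adding all 4 inequalities: the left sides telescope to 0, and the right sides sum to (-5) + 5 + 5 + (-4) = 1. So 0 ≥ 1, which is false.

Unsatisfiable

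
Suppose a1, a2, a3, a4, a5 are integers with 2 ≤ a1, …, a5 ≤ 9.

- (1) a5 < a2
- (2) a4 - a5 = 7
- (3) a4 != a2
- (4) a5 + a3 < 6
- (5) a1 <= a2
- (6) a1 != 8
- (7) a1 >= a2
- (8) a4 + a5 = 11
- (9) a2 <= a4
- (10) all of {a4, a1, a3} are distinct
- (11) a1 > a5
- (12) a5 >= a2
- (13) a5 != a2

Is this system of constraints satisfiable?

Unsatisfiable

Constraints 5, 11, and 12 give a5 < a1, a1 ≤ a2, a2 ≤ a5. Chaining: a5 < a1 ≤ a2 ≤ a5, which forces a5 < a5 — impossible.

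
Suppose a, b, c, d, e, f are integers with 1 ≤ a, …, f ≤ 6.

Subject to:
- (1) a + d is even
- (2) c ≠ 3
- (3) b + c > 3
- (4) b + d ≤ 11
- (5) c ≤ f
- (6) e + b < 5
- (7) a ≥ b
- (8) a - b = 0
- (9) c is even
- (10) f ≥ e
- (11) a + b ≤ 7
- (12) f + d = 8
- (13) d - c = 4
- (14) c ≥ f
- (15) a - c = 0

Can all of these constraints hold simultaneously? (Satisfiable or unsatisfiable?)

Satisfiable

Try a = 2, b = 2, c = 2, d = 6, e = 1, f = 2.
Check constraint 3: b + c = 4; constraint 4: b + d = 8. The remaining constraints are straightforward to verify.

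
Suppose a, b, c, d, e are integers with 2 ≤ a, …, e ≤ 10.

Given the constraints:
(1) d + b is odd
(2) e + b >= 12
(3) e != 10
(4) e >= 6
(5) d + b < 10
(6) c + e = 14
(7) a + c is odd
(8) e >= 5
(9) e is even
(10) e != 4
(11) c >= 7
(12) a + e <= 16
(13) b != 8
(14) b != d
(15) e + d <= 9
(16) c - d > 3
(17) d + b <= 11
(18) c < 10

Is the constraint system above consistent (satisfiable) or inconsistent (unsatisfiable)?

Satisfiable

Try a = 7, b = 6, c = 8, d = 3, e = 6.
Check constraint 2: e + b = 12; constraint 5: d + b = 9; constraint 6: c + e = 14. The remaining constraints are straightforward to verify.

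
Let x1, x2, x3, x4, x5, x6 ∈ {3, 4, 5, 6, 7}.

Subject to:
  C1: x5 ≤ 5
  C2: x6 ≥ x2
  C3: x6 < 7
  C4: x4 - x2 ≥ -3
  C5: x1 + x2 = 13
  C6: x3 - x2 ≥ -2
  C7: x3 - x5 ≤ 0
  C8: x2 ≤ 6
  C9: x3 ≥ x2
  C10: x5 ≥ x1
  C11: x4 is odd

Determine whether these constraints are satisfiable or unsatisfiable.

From constraints 1 and 10: x1 ≤ x5 ≤ 5. From constraint 8: x2 ≤ 6. Hence x1 + x2 ≤ 11. But constraint 5 requires x1 + x2 = 13, and 13 > 11. Contradiction.

Unsatisfiable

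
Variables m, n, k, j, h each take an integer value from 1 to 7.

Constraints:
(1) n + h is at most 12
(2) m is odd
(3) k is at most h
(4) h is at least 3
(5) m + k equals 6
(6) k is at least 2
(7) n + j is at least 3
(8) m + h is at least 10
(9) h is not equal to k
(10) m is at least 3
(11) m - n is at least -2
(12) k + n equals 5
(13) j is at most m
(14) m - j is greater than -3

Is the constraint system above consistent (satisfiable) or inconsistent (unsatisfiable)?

One satisfying assignment is m = 3, n = 2, k = 3, j = 3, h = 7.
For the less obvious constraints — constraint 1: n + h = 9; constraint 5: m + k = 6 — and the others hold by inspection.

Satisfiable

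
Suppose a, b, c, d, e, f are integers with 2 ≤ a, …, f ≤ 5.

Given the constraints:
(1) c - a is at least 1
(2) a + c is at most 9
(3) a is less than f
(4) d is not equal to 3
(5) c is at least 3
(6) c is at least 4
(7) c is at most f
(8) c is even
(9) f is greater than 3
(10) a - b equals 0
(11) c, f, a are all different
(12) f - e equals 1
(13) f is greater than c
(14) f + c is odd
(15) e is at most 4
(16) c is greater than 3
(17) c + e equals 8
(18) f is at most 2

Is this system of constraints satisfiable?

Unsatisfiable

From constraint 16: c ≥ 4. From constraints 7 and 18: c ≤ f and f ≤ 2, so c ≤ 2. But 2 < 4, so no value of c works.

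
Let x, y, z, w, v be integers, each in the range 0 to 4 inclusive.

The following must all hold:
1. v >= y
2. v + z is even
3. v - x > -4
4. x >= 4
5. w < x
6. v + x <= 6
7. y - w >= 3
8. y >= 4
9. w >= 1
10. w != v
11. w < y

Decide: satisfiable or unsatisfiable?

Unsatisfiable

From constraints 1 and 8: v ≥ y ≥ 4. From constraint 4: x ≥ 4. Hence v + x ≥ 8. But constraint 6 requires v + x ≤ 6, and 6 < 8. Contradiction.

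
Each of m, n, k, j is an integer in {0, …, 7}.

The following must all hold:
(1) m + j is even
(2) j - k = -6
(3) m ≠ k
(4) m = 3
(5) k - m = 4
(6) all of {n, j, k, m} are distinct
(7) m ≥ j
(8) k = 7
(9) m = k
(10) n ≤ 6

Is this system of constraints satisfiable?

Unsatisfiable

Constraint 4 fixes m = 3 and constraint 8 fixes k = 7, but constraint 9 requires m = k. Since 3 ≠ 7, contradiction.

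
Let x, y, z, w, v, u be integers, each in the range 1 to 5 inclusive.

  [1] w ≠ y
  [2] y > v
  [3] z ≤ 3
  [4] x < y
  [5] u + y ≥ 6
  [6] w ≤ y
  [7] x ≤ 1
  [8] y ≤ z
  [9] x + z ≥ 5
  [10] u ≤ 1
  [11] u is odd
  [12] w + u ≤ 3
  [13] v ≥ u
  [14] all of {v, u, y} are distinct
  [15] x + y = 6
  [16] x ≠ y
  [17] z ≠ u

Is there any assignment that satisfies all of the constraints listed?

Unsatisfiable

From constraint 10: u ≤ 1. From constraints 3 and 8: y ≤ z ≤ 3. Hence u + y ≤ 4. But constraint 5 requires u + y ≥ 6, and 6 > 4. Contradiction.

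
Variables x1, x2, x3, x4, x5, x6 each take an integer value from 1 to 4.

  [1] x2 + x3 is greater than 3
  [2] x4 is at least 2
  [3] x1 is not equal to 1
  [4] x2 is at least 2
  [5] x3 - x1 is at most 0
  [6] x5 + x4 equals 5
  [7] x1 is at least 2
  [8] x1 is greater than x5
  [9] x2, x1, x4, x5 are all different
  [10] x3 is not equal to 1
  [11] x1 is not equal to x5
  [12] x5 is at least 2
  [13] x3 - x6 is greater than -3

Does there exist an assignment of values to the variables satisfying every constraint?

Unsatisfiable

Constraints 2, 4, 7, and 12 confine each of x2, x1, x4, x5 to the 3 values {2, …, 4} (the domain already gives each ≤ 4).
Constraint 9 requires all 4 of them to be distinct, but only 3 values are available — impossible by the pigeonhole principle.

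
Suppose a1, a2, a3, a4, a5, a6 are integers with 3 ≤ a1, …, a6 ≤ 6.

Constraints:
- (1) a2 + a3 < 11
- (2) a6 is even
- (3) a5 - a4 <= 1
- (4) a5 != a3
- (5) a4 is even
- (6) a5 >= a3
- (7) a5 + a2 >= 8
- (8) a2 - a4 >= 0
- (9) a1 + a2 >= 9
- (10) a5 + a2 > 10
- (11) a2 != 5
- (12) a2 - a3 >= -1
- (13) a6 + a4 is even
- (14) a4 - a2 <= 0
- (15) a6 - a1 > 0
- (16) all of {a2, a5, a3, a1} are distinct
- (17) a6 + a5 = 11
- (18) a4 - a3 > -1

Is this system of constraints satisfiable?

Satisfiable

Try a1 = 3, a2 = 6, a3 = 4, a4 = 6, a5 = 5, a6 = 6.
Check constraint 1: a2 + a3 = 10; constraint 3: a5 - a4 = -1; constraint 7: a5 + a2 = 11. The remaining constraints are straightforward to verify.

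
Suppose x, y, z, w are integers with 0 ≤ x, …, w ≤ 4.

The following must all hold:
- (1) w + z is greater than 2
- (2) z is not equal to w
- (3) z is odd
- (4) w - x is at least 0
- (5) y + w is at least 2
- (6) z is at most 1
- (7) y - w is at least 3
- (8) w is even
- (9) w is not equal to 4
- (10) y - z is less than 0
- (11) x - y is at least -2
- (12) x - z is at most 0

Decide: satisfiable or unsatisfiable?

Unsatisfiable

Constraints 4, 7, and 11 give x − y ≥ -2, y − w ≥ 3, w − x ≥ 0.
Adding all 3 inequalities: the left sides telescope to 0, and the right sides sum to (-2) + 3 + 0 = 1. So 0 ≥ 1, which is false.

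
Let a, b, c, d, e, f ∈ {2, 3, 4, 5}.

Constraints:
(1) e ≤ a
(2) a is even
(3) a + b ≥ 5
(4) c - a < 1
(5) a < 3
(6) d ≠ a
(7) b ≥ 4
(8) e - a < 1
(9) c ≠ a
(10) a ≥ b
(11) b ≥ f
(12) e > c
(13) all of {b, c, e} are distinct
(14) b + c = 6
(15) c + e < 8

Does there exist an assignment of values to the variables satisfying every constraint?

From constraints 7 and 10: a ≥ b and b ≥ 4, so a ≥ 4. From constraint 5: a ≤ 2. But 2 < 4, so no value of a works.

Unsatisfiable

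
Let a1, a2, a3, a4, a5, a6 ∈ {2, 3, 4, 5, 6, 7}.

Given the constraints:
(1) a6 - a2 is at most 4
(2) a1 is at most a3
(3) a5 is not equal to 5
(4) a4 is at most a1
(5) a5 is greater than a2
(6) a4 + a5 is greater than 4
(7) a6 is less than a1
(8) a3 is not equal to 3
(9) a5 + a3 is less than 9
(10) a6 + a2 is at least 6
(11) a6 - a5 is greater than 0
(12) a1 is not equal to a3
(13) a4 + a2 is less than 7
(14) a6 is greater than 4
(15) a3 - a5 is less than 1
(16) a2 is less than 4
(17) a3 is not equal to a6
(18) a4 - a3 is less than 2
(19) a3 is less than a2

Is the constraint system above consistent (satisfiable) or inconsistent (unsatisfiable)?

Unsatisfiable

Constraints 2, 5, 7, 11, and 19 give a1 ≤ a3, a3 < a2, a2 < a5, a5 < a6, a6 < a1. Chaining: a1 ≤ a3 < a2 < a5 < a6 < a1, which forces a1 < a1 — impossible.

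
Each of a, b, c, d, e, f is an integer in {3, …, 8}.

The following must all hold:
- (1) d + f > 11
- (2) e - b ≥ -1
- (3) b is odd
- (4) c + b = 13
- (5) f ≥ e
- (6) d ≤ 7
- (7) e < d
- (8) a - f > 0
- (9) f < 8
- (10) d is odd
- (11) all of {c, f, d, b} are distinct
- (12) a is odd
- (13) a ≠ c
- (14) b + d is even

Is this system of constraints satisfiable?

One satisfying assignment is a = 7, b = 5, c = 8, d = 7, e = 4, f = 6.
For the less obvious constraints — constraint 1: d + f = 13; constraint 2: e - b = -1; constraint 4: c + b = 13 — and the others hold by inspection.

Satisfiable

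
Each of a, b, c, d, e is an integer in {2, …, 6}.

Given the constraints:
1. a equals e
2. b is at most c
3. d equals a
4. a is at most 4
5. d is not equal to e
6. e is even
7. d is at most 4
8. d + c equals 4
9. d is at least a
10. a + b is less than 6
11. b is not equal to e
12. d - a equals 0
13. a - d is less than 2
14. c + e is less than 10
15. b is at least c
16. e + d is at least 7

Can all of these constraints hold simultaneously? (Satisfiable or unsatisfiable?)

From constraints 1 and 3, d = a = e, so d = e. But constraint 5 says d ≠ e. Contradiction.

Unsatisfiable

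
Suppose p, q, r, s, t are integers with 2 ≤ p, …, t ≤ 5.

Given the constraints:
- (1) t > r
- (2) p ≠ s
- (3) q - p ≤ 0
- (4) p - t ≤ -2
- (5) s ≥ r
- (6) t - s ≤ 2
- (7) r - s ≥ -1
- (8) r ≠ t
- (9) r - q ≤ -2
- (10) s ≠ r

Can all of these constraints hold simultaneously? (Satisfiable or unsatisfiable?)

Constraints 3, 4, 6, 7, and 9 give p − q ≥ 0, q − r ≥ 2, r − s ≥ -1, s − t ≥ -2, t − p ≥ 2.
Adding all 5 inequalities: the left sides telescope to 0, and the right sides sum to 0 + 2 + (-1) + (-2) + 2 = 1. So 0 ≥ 1, which is false.

Unsatisfiable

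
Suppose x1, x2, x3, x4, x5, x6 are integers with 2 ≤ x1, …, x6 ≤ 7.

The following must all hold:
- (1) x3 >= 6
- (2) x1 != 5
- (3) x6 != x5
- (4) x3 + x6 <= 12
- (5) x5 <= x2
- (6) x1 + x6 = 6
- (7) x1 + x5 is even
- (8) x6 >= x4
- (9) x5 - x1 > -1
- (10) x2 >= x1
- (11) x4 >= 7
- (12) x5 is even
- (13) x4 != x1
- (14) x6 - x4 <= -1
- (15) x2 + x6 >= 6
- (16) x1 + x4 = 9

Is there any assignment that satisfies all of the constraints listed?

Unsatisfiable

From constraint 1: x3 ≥ 6. From constraints 8 and 11: x6 ≥ x4 ≥ 7. Hence x3 + x6 ≥ 13. But constraint 4 requires x3 + x6 ≤ 12, and 12 < 13. Contradiction.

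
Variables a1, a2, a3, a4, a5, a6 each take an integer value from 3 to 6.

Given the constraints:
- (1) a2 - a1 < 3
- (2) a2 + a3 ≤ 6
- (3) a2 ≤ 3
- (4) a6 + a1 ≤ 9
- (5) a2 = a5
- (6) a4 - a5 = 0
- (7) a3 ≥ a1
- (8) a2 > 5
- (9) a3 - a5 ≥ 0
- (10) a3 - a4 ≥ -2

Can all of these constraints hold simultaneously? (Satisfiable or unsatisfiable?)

Unsatisfiable

From constraint 8: a2 ≥ 6. From constraint 3: a2 ≤ 3. But 3 < 6, so no value of a2 works.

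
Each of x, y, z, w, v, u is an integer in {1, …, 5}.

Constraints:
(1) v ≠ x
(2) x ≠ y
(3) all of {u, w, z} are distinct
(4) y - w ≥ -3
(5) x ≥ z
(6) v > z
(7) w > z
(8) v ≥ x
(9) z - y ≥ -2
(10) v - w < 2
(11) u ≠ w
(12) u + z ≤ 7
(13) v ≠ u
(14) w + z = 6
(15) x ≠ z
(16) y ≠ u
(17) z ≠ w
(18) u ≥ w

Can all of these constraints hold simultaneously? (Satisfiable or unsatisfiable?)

Satisfiable

The assignment x = 3, y = 1, z = 2, w = 4, v = 4, u = 5 works:
  constraint 4 holds since y - w = -3.
  constraint 9 holds since z - y = 1.
  constraint 10 holds since v - w = 0.
The rest check out directly.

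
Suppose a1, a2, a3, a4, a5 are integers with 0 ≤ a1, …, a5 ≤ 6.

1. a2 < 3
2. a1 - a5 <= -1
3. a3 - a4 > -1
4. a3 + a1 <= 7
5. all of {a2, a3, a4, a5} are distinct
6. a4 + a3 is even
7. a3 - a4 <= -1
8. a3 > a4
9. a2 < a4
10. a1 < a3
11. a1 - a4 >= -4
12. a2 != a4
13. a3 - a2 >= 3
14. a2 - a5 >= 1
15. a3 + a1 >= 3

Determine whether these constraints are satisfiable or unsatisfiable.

Unsatisfiable

Constraints 2, 7, 11, 13, and 14 give a5 − a1 ≥ 1, a1 − a4 ≥ -4, a4 − a3 ≥ 1, a3 − a2 ≥ 3, a2 − a5 ≥ 1.
Adding all 5 inequalities: the left sides telescope to 0, and the right sides sum to 1 + (-4) + 1 + 3 + 1 = 2. So 0 ≥ 2, which is false.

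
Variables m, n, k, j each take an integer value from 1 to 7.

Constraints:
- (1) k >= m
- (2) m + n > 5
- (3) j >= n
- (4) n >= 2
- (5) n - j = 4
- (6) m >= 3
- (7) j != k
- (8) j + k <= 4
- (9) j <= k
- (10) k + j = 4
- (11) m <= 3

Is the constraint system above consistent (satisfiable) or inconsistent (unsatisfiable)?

From constraints 1 and 6: k ≥ m ≥ 3. From constraints 3 and 4: j ≥ n ≥ 2. Hence k + j ≥ 5. But constraint 10 requires k + j = 4, and 4 < 5. Contradiction.

Unsatisfiable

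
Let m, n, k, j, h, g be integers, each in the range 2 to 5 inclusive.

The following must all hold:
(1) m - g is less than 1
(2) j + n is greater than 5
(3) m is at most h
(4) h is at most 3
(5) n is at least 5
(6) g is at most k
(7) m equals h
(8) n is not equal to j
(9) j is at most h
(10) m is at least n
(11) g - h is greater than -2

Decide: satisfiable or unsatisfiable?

From constraints 5 and 10: m ≥ n and n ≥ 5, so m ≥ 5. From constraints 3 and 4: m ≤ h and h ≤ 3, so m ≤ 3. But 3 < 5, so no value of m works.

Unsatisfiable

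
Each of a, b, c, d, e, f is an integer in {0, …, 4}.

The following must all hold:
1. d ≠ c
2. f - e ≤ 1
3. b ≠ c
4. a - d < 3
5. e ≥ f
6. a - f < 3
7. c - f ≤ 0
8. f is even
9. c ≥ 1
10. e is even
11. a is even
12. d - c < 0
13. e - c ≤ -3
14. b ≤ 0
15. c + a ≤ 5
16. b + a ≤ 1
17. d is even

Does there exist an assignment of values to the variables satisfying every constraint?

Unsatisfiable

Constraints 2, 7, and 13 give c − e ≥ 3, e − f ≥ -1, f − c ≥ 0.
Adding all 3 inequalities: the left sides telescope to 0, and the right sides sum to 3 + (-1) + 0 = 2. So 0 ≥ 2, which is false.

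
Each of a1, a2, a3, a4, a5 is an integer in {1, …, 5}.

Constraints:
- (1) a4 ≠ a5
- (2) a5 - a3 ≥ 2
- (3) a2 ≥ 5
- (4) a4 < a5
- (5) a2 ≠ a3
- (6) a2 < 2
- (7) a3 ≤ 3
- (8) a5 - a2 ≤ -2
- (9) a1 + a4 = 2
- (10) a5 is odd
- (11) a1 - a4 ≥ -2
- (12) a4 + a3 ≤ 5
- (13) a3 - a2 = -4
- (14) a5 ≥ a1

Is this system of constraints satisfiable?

From constraint 3: a2 ≥ 5. From constraint 6: a2 ≤ 1. But 1 < 5, so no value of a2 works.

Unsatisfiable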